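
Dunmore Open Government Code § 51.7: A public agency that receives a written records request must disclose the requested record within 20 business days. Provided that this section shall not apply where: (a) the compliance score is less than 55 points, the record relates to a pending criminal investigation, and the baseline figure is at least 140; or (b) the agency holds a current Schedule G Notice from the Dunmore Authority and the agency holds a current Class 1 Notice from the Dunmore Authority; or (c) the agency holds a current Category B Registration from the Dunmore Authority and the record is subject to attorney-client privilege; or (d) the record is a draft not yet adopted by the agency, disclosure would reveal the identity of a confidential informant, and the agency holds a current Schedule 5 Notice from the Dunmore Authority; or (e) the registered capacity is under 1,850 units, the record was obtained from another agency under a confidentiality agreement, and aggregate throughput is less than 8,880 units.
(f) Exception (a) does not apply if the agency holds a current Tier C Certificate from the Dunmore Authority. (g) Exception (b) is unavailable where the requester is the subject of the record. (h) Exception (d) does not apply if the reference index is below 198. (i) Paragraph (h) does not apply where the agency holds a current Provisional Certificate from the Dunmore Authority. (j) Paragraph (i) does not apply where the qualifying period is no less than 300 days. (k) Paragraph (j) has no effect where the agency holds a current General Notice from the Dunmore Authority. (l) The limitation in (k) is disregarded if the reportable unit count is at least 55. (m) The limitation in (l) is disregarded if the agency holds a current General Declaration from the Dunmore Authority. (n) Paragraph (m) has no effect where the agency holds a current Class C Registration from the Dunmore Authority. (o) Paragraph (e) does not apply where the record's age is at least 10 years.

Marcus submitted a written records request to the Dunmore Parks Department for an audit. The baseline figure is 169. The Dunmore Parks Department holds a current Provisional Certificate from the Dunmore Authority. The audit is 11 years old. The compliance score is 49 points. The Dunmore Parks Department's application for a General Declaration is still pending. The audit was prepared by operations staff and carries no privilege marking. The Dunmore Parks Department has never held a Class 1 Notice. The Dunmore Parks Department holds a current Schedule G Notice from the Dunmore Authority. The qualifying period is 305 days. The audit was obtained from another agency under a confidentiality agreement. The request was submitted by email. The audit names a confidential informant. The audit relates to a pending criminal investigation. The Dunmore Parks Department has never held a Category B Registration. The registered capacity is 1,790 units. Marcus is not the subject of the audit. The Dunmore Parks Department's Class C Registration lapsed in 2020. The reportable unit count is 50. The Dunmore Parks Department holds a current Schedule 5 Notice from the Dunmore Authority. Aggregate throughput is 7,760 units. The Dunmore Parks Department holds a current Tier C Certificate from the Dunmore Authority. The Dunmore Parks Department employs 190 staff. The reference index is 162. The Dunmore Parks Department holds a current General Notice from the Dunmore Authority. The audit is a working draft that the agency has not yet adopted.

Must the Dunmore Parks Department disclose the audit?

No — exception (d) applies; the Dunmore Parks Department is not required to disclose the audit.

Exception (a) is satisfied on its face — the compliance score is 49 points, less than the 55 points limit; the audit relates to a pending investigation; the baseline figure is 169, meeting the 140 threshold. But applying paragraph (f): (f) is engaged — a current Tier C Certificate is held. (a) is therefore removed.
Exception (b) fails — no current Class 1 Notice is held.
Exception (c) does not apply: the Category B Registration is not current.
All of (d)'s requirements are met (the audit is an unadopted draft; the audit names a confidential informant; a current Schedule 5 Notice is held). As to paragraphs (h)–(n): (h) is triggered (the reference index is 162, below the 198 limit), but is overridden by (i): (i) operates against (h): a current Provisional Certificate is held. (j) would limit (i) — the qualifying period is 305 days, meeting the 300 days threshold — but (k) sets (j) aside: (k) is engaged — a current General Notice is held. (l), which would lift (k), is not triggered — the reportable unit count is 50, short of 55. So (d) applies.
Exception (e)'s conditions are all satisfied: the registered capacity is 1,790 units, under the 1,850 units limit; the audit was obtained under a confidentiality agreement; aggregate throughput is 7,760 units, less than the 8,880 units limit. But applying paragraph (o): (o) operates against (e): the record's age is 11 years, meeting the 10 years threshold. So (e) is unavailable.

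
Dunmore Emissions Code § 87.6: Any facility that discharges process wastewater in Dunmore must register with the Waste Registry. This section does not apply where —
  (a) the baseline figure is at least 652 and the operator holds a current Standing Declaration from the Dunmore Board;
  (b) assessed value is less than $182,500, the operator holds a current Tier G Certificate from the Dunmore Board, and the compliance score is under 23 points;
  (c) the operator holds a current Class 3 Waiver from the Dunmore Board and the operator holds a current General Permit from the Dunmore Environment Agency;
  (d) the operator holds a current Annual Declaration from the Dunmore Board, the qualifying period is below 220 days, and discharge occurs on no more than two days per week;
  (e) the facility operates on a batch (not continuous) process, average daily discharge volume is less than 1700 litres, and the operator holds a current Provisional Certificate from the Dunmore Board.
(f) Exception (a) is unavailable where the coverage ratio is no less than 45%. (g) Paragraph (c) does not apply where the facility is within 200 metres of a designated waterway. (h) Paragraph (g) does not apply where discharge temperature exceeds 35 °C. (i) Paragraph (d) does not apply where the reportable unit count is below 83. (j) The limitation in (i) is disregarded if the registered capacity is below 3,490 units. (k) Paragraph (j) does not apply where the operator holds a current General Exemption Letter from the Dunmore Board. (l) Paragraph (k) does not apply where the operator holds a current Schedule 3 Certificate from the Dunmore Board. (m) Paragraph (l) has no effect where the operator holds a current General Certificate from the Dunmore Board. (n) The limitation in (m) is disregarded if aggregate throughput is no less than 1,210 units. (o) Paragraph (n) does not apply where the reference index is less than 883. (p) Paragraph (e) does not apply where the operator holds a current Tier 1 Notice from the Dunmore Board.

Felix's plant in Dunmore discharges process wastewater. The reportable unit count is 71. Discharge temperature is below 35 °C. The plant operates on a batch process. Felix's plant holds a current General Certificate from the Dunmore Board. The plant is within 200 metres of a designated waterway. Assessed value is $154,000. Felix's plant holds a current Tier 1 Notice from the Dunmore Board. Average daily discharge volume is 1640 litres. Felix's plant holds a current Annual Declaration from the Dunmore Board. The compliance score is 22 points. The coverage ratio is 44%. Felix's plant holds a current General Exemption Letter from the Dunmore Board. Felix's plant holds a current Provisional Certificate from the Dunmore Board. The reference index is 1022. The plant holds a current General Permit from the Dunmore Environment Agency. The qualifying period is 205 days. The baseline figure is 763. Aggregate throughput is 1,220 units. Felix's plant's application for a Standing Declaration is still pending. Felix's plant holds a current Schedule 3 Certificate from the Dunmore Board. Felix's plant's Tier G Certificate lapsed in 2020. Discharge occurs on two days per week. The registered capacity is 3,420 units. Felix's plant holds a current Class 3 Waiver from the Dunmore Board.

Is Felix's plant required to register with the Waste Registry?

No — exception (d) applies; Felix's plant is not required to register with the Waste Registry.

Exception (a) requires that the operator holds a current Standing Declaration from the Dunmore Board; but the Standing Declaration is not current, so (a) is unavailable.
Exception (b) does not apply: there is no Tier G Certificate in force.
Exception (c)'s conditions are all satisfied: a current Class 3 Waiver is held; a current General Permit is held. Turning to paragraphs (g)–(h): (g) is triggered — the plant is within 200 m of a designated waterway. (h) is inapplicable (discharge temperature is below 35 °C), so (g) stands. Exception (c) does not apply.
All of (d)'s requirements are met (a current Annual Declaration is held; the qualifying period is 205 days, below the 220 days limit; discharge occurs on no more than two days per week). Considering the limiting provisions: (i) applies (the reportable unit count is 71, below the 83 limit), but is overridden by (j): (j) operates — the registered capacity is 3,420 units, below the 3,490 units limit. (k) would limit (j) — a current General Exemption Letter is held — but (l) sets (k) aside: (l) operates against (k): a current Schedule 3 Certificate is held. (m) is triggered (a current General Certificate is held), but yields to (n): (n) is engaged — aggregate throughput is 1,220 units, meeting the 1,210 units threshold. (o) is not triggered (the reference index is 1,022, not less than 883), so (n) stands. Exception (d) stands.
All of (e)'s requirements are met (the facility operates on a batch process; average daily discharge volume is 1640 litres, less than the 1700 litres limit; a current Provisional Certificate is held). But: (p) operates against (e): a current Tier 1 Notice is held. So (e) is unavailable.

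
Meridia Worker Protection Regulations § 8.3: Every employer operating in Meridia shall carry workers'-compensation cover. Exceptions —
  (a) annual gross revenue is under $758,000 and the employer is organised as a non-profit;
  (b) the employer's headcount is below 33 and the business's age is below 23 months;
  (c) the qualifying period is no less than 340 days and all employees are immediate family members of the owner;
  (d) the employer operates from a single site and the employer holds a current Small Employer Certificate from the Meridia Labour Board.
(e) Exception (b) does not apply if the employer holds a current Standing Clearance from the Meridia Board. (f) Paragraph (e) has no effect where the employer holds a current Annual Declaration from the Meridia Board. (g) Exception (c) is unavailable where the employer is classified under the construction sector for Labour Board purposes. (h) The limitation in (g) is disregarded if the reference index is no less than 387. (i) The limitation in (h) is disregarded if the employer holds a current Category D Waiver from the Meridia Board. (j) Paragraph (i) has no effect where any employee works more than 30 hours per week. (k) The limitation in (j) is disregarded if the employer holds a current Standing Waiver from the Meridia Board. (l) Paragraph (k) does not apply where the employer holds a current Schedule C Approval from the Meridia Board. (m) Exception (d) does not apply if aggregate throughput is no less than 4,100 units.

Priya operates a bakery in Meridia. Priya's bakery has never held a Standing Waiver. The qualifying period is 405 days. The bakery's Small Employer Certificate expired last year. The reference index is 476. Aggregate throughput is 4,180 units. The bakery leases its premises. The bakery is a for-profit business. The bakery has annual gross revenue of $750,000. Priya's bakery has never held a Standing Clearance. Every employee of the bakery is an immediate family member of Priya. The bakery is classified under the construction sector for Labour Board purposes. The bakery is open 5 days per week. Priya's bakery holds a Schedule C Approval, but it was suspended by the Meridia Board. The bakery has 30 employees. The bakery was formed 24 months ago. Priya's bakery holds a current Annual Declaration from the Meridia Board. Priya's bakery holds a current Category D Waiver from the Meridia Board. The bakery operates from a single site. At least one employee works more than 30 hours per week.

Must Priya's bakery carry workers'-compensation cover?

Exception (a) fails — the employer is for-profit.
Exception (b) fails — the business's age is 24 months, not below 23 months.
All of (c)'s requirements are met (the qualifying period is 405 days, meeting the 340 days threshold; every employee is an immediate family member). Applying paragraphs (g)–(l): (g) would limit (c) — the bakery is classified under the construction sector — but (h) sets (g) aside: (h) applies — the reference index is 476, meeting the 387 threshold. (i) would limit (h) — a current Category D Waiver is held — but (j) sets (i) aside: (j) operates against (i): at least one employee exceeds 30 hours/week. (k) is not engaged (no current Standing Waiver is held), so (j) stands. (c) remains available.
Exception (d) requires that the employer holds a current Small Employer Certificate from the Meridia Labour Board; but the Small Employer Certificate has expired, so (d) is unavailable.

No — exception (c) applies; Priya's bakery is not required to carry workers'-compensation cover.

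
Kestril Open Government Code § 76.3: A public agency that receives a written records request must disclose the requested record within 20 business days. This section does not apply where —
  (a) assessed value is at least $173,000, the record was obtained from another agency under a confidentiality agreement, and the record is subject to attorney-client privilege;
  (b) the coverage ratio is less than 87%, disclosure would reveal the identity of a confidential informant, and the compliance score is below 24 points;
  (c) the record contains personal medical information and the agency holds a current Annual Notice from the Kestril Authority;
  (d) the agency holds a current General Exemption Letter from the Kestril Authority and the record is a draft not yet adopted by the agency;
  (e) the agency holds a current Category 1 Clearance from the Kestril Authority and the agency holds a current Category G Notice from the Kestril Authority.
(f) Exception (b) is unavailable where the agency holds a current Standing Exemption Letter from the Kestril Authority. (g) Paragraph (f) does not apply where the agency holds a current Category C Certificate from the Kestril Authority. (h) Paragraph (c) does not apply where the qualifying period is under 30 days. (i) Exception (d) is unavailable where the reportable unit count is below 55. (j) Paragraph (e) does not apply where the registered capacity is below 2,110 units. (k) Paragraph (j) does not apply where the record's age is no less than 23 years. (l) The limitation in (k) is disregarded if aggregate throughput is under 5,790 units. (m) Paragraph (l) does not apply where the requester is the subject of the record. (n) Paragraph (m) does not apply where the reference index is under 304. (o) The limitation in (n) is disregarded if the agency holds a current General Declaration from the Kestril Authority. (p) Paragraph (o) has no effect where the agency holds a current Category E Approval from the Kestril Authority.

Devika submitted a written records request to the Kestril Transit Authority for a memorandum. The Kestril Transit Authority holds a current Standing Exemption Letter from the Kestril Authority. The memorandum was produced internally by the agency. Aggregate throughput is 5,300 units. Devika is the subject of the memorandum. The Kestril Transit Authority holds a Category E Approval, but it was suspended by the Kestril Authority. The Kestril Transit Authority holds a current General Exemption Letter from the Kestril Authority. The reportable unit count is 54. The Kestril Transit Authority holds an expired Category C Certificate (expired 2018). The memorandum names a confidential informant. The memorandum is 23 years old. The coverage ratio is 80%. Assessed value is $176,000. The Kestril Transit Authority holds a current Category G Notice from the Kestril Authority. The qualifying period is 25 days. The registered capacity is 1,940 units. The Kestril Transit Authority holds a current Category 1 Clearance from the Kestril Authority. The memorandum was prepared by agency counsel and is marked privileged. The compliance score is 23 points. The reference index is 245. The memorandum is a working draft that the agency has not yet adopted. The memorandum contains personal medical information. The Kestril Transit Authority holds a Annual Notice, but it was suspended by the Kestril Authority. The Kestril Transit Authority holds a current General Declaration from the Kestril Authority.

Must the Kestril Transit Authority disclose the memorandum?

No — exception (e) applies; the Kestril Transit Authority is not required to disclose the memorandum.

Exception (a) requires that the record was obtained from another agency under a confidentiality agreement; but the memorandum was produced internally, so (a) is unavailable.
All of (b)'s requirements are met (the coverage ratio is 80%, less than the 87% limit; the memorandum names a confidential informant; the compliance score is 23 points, below the 24 points limit). Turning to paragraphs (f)–(g): (f) is triggered — a current Standing Exemption Letter is held. (g), which would lift (f), does not operate here — there is no Category C Certificate in force. So (b) is unavailable.
Exception (c) does not apply: no current Annual Notice is held.
Exception (d) is satisfied on its face — a current General Exemption Letter is held; the memorandum is an unadopted draft. Turning to paragraph (i): (i) operates — the reportable unit count is 54, below the 55 limit. Exception (d) does not apply.
Exception (e)'s conditions are all satisfied: a current Category 1 Clearance is held; a current Category G Notice is held. As to paragraphs (j)–(p): (j) would limit (e) — the registered capacity is 1,940 units, below the 2,110 units limit — but (k) sets (j) aside: (k) operates — the record's age is 23 years, meeting the 23 years threshold. (l) would limit (k) — aggregate throughput is 5,300 units, under the 5,790 units limit — but (m) sets (l) aside: (m) operates — Devika is the subject of the memorandum. (n) would limit (m) — the reference index is 245, under the 304 limit — but (o) sets (n) aside: (o) operates against (n): a current General Declaration is held. (p), which would lift (o), does not operate here — the Category E Approval is not current. Exception (e) stands.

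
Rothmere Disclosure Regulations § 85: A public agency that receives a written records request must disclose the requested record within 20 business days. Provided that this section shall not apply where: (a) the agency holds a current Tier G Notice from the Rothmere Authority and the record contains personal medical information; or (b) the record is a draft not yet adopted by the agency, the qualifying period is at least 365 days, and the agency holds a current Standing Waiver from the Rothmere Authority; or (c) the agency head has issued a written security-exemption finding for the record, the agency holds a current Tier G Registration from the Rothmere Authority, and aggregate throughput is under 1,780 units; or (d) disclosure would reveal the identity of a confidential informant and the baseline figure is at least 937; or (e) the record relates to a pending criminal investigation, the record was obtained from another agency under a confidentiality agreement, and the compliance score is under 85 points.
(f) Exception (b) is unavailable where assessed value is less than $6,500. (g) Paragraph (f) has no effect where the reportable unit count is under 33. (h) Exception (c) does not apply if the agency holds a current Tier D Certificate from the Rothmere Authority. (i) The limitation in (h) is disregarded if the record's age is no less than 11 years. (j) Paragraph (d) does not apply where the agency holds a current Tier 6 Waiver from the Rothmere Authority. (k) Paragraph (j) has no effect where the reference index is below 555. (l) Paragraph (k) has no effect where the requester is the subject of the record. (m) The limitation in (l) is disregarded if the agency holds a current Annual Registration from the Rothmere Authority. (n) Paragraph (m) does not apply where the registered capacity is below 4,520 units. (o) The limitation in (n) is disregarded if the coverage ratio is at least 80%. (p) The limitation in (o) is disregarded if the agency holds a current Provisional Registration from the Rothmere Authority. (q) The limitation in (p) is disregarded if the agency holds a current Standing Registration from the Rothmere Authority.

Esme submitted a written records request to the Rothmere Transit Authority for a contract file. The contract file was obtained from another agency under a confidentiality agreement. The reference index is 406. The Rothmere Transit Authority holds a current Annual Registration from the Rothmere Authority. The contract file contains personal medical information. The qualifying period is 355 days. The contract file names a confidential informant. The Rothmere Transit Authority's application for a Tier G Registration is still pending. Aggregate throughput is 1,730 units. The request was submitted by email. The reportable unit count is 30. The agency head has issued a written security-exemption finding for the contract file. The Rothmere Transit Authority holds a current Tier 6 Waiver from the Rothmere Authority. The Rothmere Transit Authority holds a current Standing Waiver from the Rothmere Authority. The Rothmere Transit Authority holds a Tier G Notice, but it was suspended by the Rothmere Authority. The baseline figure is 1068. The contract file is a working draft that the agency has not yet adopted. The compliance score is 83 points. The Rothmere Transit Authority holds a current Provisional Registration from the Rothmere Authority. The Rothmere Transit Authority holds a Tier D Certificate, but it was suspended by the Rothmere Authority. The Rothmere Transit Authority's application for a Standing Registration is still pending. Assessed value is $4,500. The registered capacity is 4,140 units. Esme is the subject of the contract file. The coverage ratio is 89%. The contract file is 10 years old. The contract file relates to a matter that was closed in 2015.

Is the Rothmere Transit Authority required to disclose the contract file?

Exception (a) fails — no current Tier G Notice is held.
Exception (b) requires that the qualifying period is at least 365 days; but the qualifying period is 355 days, short of 365 days, so (b) is unavailable.
Exception (c) fails — there is no Tier G Registration in force.
Exception (d) is satisfied on its face — the contract file names a confidential informant; the baseline figure is 1,068, meeting the 937 threshold. But: (j) operates against (d): a current Tier 6 Waiver is held. (k) would limit (j) — the reference index is 406, below the 555 limit — but (l) sets (k) aside: (l) is engaged — Esme is the subject of the contract file. (m) is triggered (a current Annual Registration is held), but is set aside by (n): (n) operates — the registered capacity is 4,140 units, below the 4,520 units limit. (o) applies (the coverage ratio is 89%, meeting the 80% threshold), but yields to (p): (p) is triggered — a current Provisional Registration is held. (q), which would lift (p), does not operate here — the Standing Registration is not current. Exception (d) does not apply.
Exception (e) fails — the contract file relates to a closed matter.
No exception applies. The general rule governs.

Yes — the Rothmere Transit Authority must disclose the contract file.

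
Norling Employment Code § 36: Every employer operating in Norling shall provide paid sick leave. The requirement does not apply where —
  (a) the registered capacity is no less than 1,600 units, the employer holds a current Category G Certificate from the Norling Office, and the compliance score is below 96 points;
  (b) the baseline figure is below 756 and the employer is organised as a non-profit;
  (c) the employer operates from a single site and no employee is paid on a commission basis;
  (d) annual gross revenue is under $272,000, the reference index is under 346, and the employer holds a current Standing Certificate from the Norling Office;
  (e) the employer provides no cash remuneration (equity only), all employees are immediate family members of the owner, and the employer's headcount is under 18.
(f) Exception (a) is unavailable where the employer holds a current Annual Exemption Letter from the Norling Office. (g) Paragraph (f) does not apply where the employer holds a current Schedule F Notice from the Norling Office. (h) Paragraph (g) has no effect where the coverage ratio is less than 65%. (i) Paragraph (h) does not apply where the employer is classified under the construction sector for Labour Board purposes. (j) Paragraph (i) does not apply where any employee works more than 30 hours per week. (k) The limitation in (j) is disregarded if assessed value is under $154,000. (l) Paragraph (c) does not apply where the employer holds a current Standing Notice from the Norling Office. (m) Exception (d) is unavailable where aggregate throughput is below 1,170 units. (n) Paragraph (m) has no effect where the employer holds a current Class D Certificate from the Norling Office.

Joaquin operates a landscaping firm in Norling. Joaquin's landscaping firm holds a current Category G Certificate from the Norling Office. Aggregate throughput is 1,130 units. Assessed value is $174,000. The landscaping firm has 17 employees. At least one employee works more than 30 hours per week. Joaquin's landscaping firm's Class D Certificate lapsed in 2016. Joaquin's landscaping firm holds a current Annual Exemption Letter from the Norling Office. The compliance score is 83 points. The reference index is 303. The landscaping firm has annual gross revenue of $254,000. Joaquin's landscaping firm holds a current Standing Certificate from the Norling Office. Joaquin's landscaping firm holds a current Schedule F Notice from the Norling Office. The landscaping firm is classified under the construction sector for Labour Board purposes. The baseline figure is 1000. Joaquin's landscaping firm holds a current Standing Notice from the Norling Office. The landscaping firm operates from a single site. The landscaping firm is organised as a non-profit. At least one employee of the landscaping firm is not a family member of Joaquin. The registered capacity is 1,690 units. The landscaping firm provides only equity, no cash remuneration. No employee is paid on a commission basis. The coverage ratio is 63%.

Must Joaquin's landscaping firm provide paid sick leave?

Yes — Joaquin's landscaping firm must provide paid sick leave.

All of (a)'s requirements are met (the registered capacity is 1,690 units, meeting the 1,600 units threshold; a current Category G Certificate is held; the compliance score is 83 points, below the 96 points limit). But applying paragraphs (f)–(k): (f) operates — a current Annual Exemption Letter is held. (g) would limit (f) — a current Schedule F Notice is held — but (h) sets (g) aside: (h) is triggered — the coverage ratio is 63%, less than the 65% limit. (i) applies (the landscaping firm is classified under the construction sector), but is overridden by (j): (j) operates against (i): at least one employee exceeds 30 hours/week. (k), which would lift (j), is not engaged — assessed value is $174,000, not under $154,000. Exception (a) does not apply.
Exception (b) fails — the baseline figure is 1,000, not below 756.
Exception (c)'s conditions are all satisfied: the employer operates from a single site; no employee is paid on commission. But applying paragraph (l): (l) operates against (c): a current Standing Notice is held. (c) is therefore removed.
All of (d)'s requirements are met (annual gross revenue is $254,000, under the $272,000 limit; the reference index is 303, under the 346 limit; a current Standing Certificate is held). But applying paragraphs (m)–(n): (m) operates against (d): aggregate throughput is 1,130 units, below the 1,170 units limit. (n) is not triggered (there is no Class D Certificate in force), so (m) stands. Exception (d) does not apply.
Exception (e) requires that all employees are immediate family members of the owner; but at least one employee is not a family member, so (e) is unavailable.
Every exception is unavailable, so the rule governs.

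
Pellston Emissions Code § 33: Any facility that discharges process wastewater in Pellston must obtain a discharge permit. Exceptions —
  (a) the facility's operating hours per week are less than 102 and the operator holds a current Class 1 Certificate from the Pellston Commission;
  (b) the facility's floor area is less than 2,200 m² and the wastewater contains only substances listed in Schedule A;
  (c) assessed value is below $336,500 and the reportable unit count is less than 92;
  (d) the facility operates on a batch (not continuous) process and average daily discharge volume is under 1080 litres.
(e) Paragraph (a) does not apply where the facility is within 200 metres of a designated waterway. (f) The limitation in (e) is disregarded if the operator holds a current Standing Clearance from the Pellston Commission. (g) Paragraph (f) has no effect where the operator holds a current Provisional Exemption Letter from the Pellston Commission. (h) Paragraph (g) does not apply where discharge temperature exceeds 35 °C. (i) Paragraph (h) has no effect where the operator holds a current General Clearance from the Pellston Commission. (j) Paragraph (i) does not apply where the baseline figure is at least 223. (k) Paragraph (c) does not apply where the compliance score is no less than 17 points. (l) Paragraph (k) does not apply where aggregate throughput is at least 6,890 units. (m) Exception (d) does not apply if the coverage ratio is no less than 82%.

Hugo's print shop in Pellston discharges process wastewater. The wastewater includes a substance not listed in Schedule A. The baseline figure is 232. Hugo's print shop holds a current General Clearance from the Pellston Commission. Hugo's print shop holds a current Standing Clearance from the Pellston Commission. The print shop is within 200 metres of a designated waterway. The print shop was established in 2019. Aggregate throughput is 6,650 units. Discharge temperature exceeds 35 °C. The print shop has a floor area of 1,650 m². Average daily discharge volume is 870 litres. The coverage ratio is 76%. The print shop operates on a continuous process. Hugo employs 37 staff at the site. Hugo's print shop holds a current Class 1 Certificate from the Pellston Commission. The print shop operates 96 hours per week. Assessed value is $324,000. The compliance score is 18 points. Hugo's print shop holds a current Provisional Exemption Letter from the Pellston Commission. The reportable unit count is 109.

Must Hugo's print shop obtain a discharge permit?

All of (a)'s requirements are met (the facility's operating hours per week are 96, less than the 102 limit; a current Class 1 Certificate is held). As to paragraphs (e)–(j): (e) would limit (a) — the print shop is within 200 m of a designated waterway — but (f) sets (e) aside: (f) operates against (e): a current Standing Clearance is held. (g) applies (a current Provisional Exemption Letter is held), but is displaced by (h): (h) operates against (g): discharge temperature exceeds 35 °C. (i) would limit (h) — a current General Clearance is held — but (j) sets (i) aside: (j) operates against (i): the baseline figure is 232, meeting the 223 threshold. So (a) applies.
Exception (b) fails — the wastewater includes a non-Schedule-A substance.
Exception (c) fails — the reportable unit count is 109, not less than 92.
Exception (d) requires that the facility operates on a batch (not continuous) process; but the facility operates on a continuous process, so (d) is unavailable.

No — exception (a) applies; Hugo's print shop is not required to obtain a discharge permit.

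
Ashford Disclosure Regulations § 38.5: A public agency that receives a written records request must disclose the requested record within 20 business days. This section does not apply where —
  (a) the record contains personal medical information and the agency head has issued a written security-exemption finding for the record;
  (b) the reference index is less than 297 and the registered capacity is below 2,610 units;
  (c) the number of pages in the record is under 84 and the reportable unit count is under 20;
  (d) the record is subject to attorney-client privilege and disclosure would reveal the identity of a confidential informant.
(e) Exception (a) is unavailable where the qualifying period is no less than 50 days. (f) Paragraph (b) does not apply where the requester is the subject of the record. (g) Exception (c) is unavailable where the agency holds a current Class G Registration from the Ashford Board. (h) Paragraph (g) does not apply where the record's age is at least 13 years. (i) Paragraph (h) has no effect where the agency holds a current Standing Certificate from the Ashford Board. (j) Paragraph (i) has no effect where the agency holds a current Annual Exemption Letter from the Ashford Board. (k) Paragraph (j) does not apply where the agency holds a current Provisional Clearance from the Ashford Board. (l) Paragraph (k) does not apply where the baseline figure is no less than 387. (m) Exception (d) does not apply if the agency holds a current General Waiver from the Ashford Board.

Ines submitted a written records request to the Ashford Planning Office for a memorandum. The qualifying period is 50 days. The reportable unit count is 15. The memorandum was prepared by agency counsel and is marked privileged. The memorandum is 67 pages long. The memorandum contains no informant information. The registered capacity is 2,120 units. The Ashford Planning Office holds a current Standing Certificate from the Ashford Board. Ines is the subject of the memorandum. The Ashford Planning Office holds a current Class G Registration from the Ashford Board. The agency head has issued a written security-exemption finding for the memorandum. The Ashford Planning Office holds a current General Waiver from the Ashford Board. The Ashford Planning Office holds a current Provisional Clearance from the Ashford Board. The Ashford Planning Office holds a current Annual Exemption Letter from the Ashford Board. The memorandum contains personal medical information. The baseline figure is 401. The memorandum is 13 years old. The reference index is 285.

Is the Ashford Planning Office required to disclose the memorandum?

Exception (a)'s conditions are all satisfied: the memorandum contains personal medical information; a written security-exemption finding has been issued. However, paragraph (e) must be considered: (e) is triggered — the qualifying period is 50 days, meeting the 50 days threshold. Exception (a) does not apply.
Exception (b) is satisfied on its face — the reference index is 285, less than the 297 limit; the registered capacity is 2,120 units, below the 2,610 units limit. But: (f) operates against (b): Ines is the subject of the memorandum. So (b) is unavailable.
Exception (c)'s conditions are all satisfied: the number of pages in the record is 67, under the 84 limit; the reportable unit count is 15, under the 20 limit. As to paragraphs (g)–(l): (g) is engaged (a current Class G Registration is held), but is set aside by (h): (h) operates against (g): the record's age is 13 years, meeting the 13 years threshold. (i) applies (a current Standing Certificate is held), but yields to (j): (j) operates — a current Annual Exemption Letter is held. (k) operates (a current Provisional Clearance is held), but yields to (l): (l) operates against (k): the baseline figure is 401, meeting the 387 threshold. So (c) applies.
Exception (d) fails — the memorandum contains no informant information.

No — exception (c) applies; the Ashford Planning Office is not required to disclose the memorandum.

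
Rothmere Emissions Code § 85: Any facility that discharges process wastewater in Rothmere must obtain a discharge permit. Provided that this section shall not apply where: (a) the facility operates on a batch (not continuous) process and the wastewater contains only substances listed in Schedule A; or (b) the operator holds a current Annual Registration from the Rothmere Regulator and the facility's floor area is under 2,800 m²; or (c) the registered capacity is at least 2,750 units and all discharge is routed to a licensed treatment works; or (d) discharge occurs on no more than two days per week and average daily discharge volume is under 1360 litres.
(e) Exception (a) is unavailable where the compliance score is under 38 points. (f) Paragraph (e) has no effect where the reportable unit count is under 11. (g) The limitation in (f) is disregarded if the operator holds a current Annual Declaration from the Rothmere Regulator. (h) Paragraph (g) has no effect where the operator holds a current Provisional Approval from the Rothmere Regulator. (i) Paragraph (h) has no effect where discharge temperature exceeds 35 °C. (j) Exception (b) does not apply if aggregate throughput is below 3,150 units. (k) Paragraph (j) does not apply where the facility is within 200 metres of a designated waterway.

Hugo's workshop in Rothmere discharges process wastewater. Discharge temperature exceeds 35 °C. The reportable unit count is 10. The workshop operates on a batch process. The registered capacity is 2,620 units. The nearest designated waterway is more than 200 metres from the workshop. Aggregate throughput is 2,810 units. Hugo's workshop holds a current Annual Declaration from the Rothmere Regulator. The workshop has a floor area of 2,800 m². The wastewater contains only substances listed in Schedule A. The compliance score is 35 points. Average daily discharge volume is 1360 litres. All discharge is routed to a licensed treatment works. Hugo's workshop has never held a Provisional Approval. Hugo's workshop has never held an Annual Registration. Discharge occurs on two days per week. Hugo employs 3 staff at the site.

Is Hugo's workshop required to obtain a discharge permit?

All of (a)'s requirements are met (the facility operates on a batch process; the wastewater is Schedule-A-only). But: (e) applies — the compliance score is 35 points, under the 38 points limit. (f) would limit (e) — the reportable unit count is 10, under the 11 limit — but (g) sets (f) aside: (g) operates against (f): a current Annual Declaration is held. (h), which would lift (g), is inapplicable — the Provisional Approval is not current. Exception (a) does not apply.
Exception (b) does not apply: no current Annual Registration is held.
Exception (c) requires that the registered capacity is at least 2,750 units; but the registered capacity is 2,620 units, short of 2,750 units, so (c) is unavailable.
Exception (d) does not apply: average daily discharge volume is 1360 litres, not under 1360 litres.
No exception is made out. Hugo's workshop falls within the general rule.

Yes — Hugo's workshop must obtain a discharge permit.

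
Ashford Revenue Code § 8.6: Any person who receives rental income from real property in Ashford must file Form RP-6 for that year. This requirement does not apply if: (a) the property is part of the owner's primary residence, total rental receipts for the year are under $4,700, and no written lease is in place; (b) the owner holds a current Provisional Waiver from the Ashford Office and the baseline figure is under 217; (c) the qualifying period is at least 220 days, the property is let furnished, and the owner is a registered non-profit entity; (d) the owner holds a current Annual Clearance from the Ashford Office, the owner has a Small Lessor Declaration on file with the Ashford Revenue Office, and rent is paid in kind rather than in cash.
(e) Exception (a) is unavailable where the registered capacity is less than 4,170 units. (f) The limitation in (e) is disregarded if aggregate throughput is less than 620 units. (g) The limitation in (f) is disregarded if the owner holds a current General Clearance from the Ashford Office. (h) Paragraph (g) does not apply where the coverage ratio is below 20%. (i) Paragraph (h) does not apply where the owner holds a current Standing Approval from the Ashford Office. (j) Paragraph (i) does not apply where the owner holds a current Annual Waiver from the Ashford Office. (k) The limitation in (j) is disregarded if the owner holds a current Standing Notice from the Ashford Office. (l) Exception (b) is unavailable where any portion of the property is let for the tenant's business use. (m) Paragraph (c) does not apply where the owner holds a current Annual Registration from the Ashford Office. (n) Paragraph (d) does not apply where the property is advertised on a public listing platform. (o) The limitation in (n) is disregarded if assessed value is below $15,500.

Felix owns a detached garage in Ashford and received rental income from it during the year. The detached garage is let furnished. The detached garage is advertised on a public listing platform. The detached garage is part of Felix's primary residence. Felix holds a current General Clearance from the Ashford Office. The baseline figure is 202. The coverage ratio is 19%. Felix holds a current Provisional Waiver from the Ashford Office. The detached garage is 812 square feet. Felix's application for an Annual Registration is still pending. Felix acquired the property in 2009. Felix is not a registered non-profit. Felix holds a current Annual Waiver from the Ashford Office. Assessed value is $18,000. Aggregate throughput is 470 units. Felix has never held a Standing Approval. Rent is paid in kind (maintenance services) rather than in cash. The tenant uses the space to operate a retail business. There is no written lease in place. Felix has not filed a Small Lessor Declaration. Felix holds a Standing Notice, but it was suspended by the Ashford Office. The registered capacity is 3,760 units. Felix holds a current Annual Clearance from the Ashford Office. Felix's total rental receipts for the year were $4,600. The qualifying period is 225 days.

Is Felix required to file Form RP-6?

No — exception (a) applies; Felix is not required to file Form RP-6.

All of (a)'s requirements are met (the detached garage is part of the primary residence; total rental receipts for the year are $4,600, under the $4,700 limit; there is no written lease). Under paragraphs (e)–(k): (e) would limit (a) — the registered capacity is 3,760 units, less than the 4,170 units limit — but (f) sets (e) aside: (f) operates — aggregate throughput is 470 units, less than the 620 units limit. (g) applies (a current General Clearance is held), but yields to (h): (h) operates — the coverage ratio is 19%, below the 20% limit. (i), which would lift (h), is not engaged — the Standing Approval is not current. So (a) applies.
Exception (b) is satisfied on its face — a current Provisional Waiver is held; the baseline figure is 202, under the 217 limit. However, paragraph (l) must be considered: (l) is triggered — the space is let for business use. Exception (b) does not apply.
Exception (c) requires that the owner is a registered non-profit entity; but Felix is not a registered non-profit, so (c) is unavailable.
Exception (d) does not apply: no Small Lessor Declaration is on file.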